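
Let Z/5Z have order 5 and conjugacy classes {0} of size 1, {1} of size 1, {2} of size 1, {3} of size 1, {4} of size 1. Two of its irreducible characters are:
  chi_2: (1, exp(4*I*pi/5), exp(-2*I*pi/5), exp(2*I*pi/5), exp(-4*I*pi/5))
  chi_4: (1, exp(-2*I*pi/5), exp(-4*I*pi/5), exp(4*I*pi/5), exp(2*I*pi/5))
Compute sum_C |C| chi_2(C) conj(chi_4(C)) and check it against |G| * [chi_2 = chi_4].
Sum = 0; so <chi_2, chi_4> = 0 (distinct irreducibles are orthogonal).

Details: Compute term by term over conjugacy classes (|C| * chi_2(C) * conj(chi_4(C))):
  1*(1)*conj(1) + 1*(exp(4*I*pi/5))*conj(exp(-2*I*pi/5)) + 1*(exp(-2*I*pi/5))*conj(exp(-4*I*pi/5)) + 1*(exp(2*I*pi/5))*conj(exp(4*I*pi/5)) + 1*(exp(-4*I*pi/5))*conj(exp(2*I*pi/5))
  = (1) + (exp(-4*I*pi/5)) + (exp(2*I*pi/5)) + (exp(-2*I*pi/5)) + (exp(4*I*pi/5))
  = 0.
(Exp terms are combined using exp(i*s)*conj(exp(i*t)) = exp(i*(s-t)), and sums of them are collapsed using the identity that for every m > 1 the m distinct m-th roots of unity sum to 0, e.g. 1 + exp(2*I*pi/3) + exp(-2*I*pi/3) = 0.)
Dividing by |G| = 5 gives 0/5 = 0, matching the row-orthogonality relation <chi_2, chi_4> = [chi_2 = chi_4].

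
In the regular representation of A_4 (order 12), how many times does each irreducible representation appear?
Each irreducible V_i of dimension d_i appears with multiplicity d_i, i.e. rho_reg = (direct sum over all irreducibles V_i) d_i V_i. The irreducible dimensions for A_4 are 1, 1, 1, 3: 3 irreducibles of dimension 1, each with multiplicity 1; 1 irreducible of dimension 3, with multiplicity 3. Total dimension 3*1*1 + 1*3*3 = 12 = |G|.

Argument: General theorem: in the regular representation of a finite group G, each irreducible appears with multiplicity equal to its dimension. Check: dim(rho_reg) = sum d_i^2 = 1 + 1 + 1 + 9 = 12 = |G|.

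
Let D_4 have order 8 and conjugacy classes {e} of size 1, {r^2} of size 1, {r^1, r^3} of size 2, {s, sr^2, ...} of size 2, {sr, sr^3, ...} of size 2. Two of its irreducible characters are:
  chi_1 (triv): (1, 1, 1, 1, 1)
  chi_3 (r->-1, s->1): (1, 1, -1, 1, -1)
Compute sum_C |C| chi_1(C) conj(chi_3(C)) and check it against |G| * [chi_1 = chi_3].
Sum = 0; so <chi_1, chi_3> = 0 (distinct irreducibles are orthogonal).

Explanation: Compute term by term over conjugacy classes (|C| * chi_1(C) * conj(chi_3(C))):
  1*(1)*conj(1) + 1*(1)*conj(1) + 2*(1)*conj(-1) + 2*(1)*conj(1) + 2*(1)*conj(-1)
  = (1) + (1) + (-2) + (2) + (-2)
  = 0.
Dividing by |G| = 8 gives 0/8 = 0, matching the row-orthogonality relation <chi_1, chi_3> = [chi_1 = chi_3].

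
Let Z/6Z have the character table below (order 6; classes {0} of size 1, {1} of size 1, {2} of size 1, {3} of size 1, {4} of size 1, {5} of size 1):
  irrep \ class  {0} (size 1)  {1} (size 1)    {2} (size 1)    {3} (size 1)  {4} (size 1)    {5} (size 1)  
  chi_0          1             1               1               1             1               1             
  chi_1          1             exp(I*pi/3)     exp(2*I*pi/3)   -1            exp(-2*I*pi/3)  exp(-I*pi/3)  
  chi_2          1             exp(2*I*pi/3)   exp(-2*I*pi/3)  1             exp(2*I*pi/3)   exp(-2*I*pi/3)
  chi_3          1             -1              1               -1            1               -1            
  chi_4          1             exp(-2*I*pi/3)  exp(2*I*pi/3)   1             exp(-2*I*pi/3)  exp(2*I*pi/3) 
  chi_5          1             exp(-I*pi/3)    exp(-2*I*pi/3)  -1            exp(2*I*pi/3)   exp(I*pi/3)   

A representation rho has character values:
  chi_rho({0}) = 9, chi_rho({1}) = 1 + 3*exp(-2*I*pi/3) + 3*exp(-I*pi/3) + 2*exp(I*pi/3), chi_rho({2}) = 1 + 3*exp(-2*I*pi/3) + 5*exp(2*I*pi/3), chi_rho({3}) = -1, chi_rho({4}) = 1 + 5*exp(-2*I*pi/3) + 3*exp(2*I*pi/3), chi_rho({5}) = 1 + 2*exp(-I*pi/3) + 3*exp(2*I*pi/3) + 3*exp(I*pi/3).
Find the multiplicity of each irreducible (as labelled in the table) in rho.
Multiplicities: chi_0: 1, chi_1: 2, chi_2: 0, chi_3: 0, chi_4: 3, chi_5: 3.

Use <chi_rho, chi> = (1/|G|) sum_C |C| * chi_rho(C) * conj(chi(C)) with |G| = 6 for each irreducible chi in the table:
  <chi_rho, chi_0> = (1/6)[1*(9)*conj(1) + 1*(1 + 3*exp(-2*I*pi/3) + 3*exp(-I*pi/3) + 2*exp(I*pi/3))*conj(1) + 1*(1 + 3*exp(-2*I*pi/3) + 5*exp(2*I*pi/3))*conj(1) + 1*(-1)*conj(1) + 1*(1 + 5*exp(-2*I*pi/3) + 3*exp(2*I*pi/3))*conj(1) + 1*(1 + 2*exp(-I*pi/3) + 3*exp(2*I*pi/3) + 3*exp(I*pi/3))*conj(1)]
      = (1/6)[(9) + (1 + 3*exp(-2*I*pi/3) + 3*exp(-I*pi/3) + 2*exp(I*pi/3)) + (1 + 3*exp(-2*I*pi/3) + 5*exp(2*I*pi/3)) + (-1) + (1 + 5*exp(-2*I*pi/3) + 3*exp(2*I*pi/3)) + (1 + 2*exp(-I*pi/3) + 3*exp(2*I*pi/3) + 3*exp(I*pi/3))] = 6/6 = 1
  <chi_rho, chi_1> = (1/6)[1*(9)*conj(1) + 1*(1 + 3*exp(-2*I*pi/3) + 3*exp(-I*pi/3) + 2*exp(I*pi/3))*conj(exp(I*pi/3)) + 1*(1 + 3*exp(-2*I*pi/3) + 5*exp(2*I*pi/3))*conj(exp(2*I*pi/3)) + 1*(-1)*conj(-1) + 1*(1 + 5*exp(-2*I*pi/3) + 3*exp(2*I*pi/3))*conj(exp(-2*I*pi/3)) + 1*(1 + 2*exp(-I*pi/3) + 3*exp(2*I*pi/3) + 3*exp(I*pi/3))*conj(exp(-I*pi/3))]
      = (1/6)[(9) + (-1 + 3*exp(-2*I*pi/3) + exp(-I*pi/3)) + (5 + exp(-2*I*pi/3) + 3*exp(2*I*pi/3)) + (1) + (5 + 3*exp(-2*I*pi/3) + exp(2*I*pi/3)) + (-1 + exp(I*pi/3) + 3*exp(2*I*pi/3))] = 12/6 = 2
  <chi_rho, chi_2> = (1/6)[1*(9)*conj(1) + 1*(1 + 3*exp(-2*I*pi/3) + 3*exp(-I*pi/3) + 2*exp(I*pi/3))*conj(exp(2*I*pi/3)) + 1*(1 + 3*exp(-2*I*pi/3) + 5*exp(2*I*pi/3))*conj(exp(-2*I*pi/3)) + 1*(-1)*conj(1) + 1*(1 + 5*exp(-2*I*pi/3) + 3*exp(2*I*pi/3))*conj(exp(2*I*pi/3)) + 1*(1 + 2*exp(-I*pi/3) + 3*exp(2*I*pi/3) + 3*exp(I*pi/3))*conj(exp(-2*I*pi/3))]
      = (1/6)[(9) + (-4) + (3 + 5*exp(-2*I*pi/3) + exp(2*I*pi/3)) + (-1) + (3 + exp(-2*I*pi/3) + 5*exp(2*I*pi/3)) + (-4)] = 0/6 = 0
  <chi_rho, chi_3> = (1/6)[1*(9)*conj(1) + 1*(1 + 3*exp(-2*I*pi/3) + 3*exp(-I*pi/3) + 2*exp(I*pi/3))*conj(-1) + 1*(1 + 3*exp(-2*I*pi/3) + 5*exp(2*I*pi/3))*conj(1) + 1*(-1)*conj(-1) + 1*(1 + 5*exp(-2*I*pi/3) + 3*exp(2*I*pi/3))*conj(1) + 1*(1 + 2*exp(-I*pi/3) + 3*exp(2*I*pi/3) + 3*exp(I*pi/3))*conj(-1)]
      = (1/6)[(9) + (-1 - 2*exp(I*pi/3) - 3*exp(-I*pi/3) - 3*exp(-2*I*pi/3)) + (1 + 3*exp(-2*I*pi/3) + 5*exp(2*I*pi/3)) + (1) + (1 + 5*exp(-2*I*pi/3) + 3*exp(2*I*pi/3)) + (-1 - 3*exp(I*pi/3) - 3*exp(2*I*pi/3) - 2*exp(-I*pi/3))] = 0/6 = 0
  <chi_rho, chi_4> = (1/6)[1*(9)*conj(1) + 1*(1 + 3*exp(-2*I*pi/3) + 3*exp(-I*pi/3) + 2*exp(I*pi/3))*conj(exp(-2*I*pi/3)) + 1*(1 + 3*exp(-2*I*pi/3) + 5*exp(2*I*pi/3))*conj(exp(2*I*pi/3)) + 1*(-1)*conj(1) + 1*(1 + 5*exp(-2*I*pi/3) + 3*exp(2*I*pi/3))*conj(exp(-2*I*pi/3)) + 1*(1 + 2*exp(-I*pi/3) + 3*exp(2*I*pi/3) + 3*exp(I*pi/3))*conj(exp(2*I*pi/3))]
      = (1/6)[(9) + (1 + exp(2*I*pi/3) + 3*exp(I*pi/3)) + (5 + exp(-2*I*pi/3) + 3*exp(2*I*pi/3)) + (-1) + (5 + 3*exp(-2*I*pi/3) + exp(2*I*pi/3)) + (1 + 3*exp(-I*pi/3) + exp(-2*I*pi/3))] = 18/6 = 3
  <chi_rho, chi_5> = (1/6)[1*(9)*conj(1) + 1*(1 + 3*exp(-2*I*pi/3) + 3*exp(-I*pi/3) + 2*exp(I*pi/3))*conj(exp(-I*pi/3)) + 1*(1 + 3*exp(-2*I*pi/3) + 5*exp(2*I*pi/3))*conj(exp(-2*I*pi/3)) + 1*(-1)*conj(-1) + 1*(1 + 5*exp(-2*I*pi/3) + 3*exp(2*I*pi/3))*conj(exp(2*I*pi/3)) + 1*(1 + 2*exp(-I*pi/3) + 3*exp(2*I*pi/3) + 3*exp(I*pi/3))*conj(exp(I*pi/3))]
      = (1/6)[(9) + (4) + (3 + 5*exp(-2*I*pi/3) + exp(2*I*pi/3)) + (1) + (3 + exp(-2*I*pi/3) + 5*exp(2*I*pi/3)) + (4)] = 18/6 = 3
(Exp terms are combined using exp(i*s)*conj(exp(i*t)) = exp(i*(s-t)), and sums of them are collapsed using the identity that for every m > 1 the m distinct m-th roots of unity sum to 0, e.g. 1 + exp(2*I*pi/3) + exp(-2*I*pi/3) = 0.)
Dimension check: dim(rho) = sum (mult * dim) = 1*1 + 2*1 + 0*1 + 0*1 + 3*1 + 3*1 = 9 = chi_rho(e) = 9.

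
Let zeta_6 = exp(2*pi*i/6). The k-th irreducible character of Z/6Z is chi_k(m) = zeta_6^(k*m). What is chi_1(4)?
chi_1(4) = zeta_6^4 = exp(-2*I*pi/3)

Proof sketch: chi_1(4) = zeta_6^(1*4) = zeta_6^4. Since zeta_6^6 = 1, this equals zeta_6^4 = exp(2*pi*i*4/6) = exp(-2*I*pi/3).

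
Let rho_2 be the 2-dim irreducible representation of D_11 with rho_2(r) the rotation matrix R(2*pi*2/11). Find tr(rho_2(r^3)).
chi_{rho_2}(r^3) = 2*cos(2*pi*2*3/11) = -2*cos(pi/11)

Explanation: rho_2(r^3) is rotation by angle 2*pi*2*3/11, whose trace is 2*cos(2*pi*2*3/11) = -2*cos(pi/11).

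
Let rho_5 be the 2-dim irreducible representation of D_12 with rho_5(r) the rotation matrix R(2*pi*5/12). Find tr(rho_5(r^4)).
chi_{rho_5}(r^4) = 2*cos(2*pi*5*4/12) = -1

Argument: rho_5(r^4) is rotation by angle 2*pi*5*4/12, whose trace is 2*cos(2*pi*5*4/12) = -1.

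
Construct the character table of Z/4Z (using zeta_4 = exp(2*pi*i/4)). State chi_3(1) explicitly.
Character table of Z/4Z (irreps indexed chi_0,...,chi_3 with chi_k(m) = zeta_4^(k*m), zeta_4 = exp(2*pi*i/4)):
  irrep \ class  {0} (size 1)  {1} (size 1)  {2} (size 1)  {3} (size 1)
  chi_0          1             1             1             1           
  chi_1          1             I             -1            -I          
  chi_2          1             -1            1             -1          
  chi_3          1             -I            -1            I           

Spot check: chi_3(1) = zeta_4^(3*1) = zeta_4^3 = -I.

Explanation: Z/4Z is abelian, so all 4 irreducible complex representations are 1-dimensional. They are given by chi_k(m) = zeta_4^(k*m) for k = 0,...,3. Row orthogonality: sum_m chi_k(m) conj(chi_l(m)) = 4 * [k = l].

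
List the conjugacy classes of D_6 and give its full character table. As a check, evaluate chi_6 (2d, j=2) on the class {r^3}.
Conjugacy classes: {e} of size 1, {r^3} of size 1, {r^1, r^5} of size 2, {r^2, r^4} of size 2, {s, sr^2, ...} of size 3, {sr, sr^3, ...} of size 3.
Character table:
  irrep \ class              {e} (size 1)  {r^3} (size 1)  {r^1, r^5} (size 2)  {r^2, r^4} (size 2)  {s, sr^2, ...} (size 3)  {sr, sr^3, ...} (size 3)
  chi_1 (triv)               1             1               1                    1                    1                        1                       
  chi_2 (sign: r->1, s->-1)  1             1               1                    1                    -1                       -1                      
  chi_3 (r->-1, s->1)        1             -1              -1                   1                    1                        -1                      
  chi_4 (r->-1, s->-1)       1             -1              -1                   1                    -1                       1                       
  chi_5 (2d, j=1)            2             -2              1                    -1                   0                        0                       
  chi_6 (2d, j=2)            2             2               -1                   -1                   0                        0                       

Spot check: chi_6 (2d, j=2) on {r^3} = 2.

Solution. D_6 has order 2*6 = 12 with 6 conjugacy classes, hence 6 irreducibles. Sum of squared dims 1 + 1 + 1 + 1 + 4 + 4 = 12 = |G|. Linear characters come from the abelianisation; the 2-dimensional irreps have character r^k -> 2*cos(2*pi*j*k/6), reflections -> 0.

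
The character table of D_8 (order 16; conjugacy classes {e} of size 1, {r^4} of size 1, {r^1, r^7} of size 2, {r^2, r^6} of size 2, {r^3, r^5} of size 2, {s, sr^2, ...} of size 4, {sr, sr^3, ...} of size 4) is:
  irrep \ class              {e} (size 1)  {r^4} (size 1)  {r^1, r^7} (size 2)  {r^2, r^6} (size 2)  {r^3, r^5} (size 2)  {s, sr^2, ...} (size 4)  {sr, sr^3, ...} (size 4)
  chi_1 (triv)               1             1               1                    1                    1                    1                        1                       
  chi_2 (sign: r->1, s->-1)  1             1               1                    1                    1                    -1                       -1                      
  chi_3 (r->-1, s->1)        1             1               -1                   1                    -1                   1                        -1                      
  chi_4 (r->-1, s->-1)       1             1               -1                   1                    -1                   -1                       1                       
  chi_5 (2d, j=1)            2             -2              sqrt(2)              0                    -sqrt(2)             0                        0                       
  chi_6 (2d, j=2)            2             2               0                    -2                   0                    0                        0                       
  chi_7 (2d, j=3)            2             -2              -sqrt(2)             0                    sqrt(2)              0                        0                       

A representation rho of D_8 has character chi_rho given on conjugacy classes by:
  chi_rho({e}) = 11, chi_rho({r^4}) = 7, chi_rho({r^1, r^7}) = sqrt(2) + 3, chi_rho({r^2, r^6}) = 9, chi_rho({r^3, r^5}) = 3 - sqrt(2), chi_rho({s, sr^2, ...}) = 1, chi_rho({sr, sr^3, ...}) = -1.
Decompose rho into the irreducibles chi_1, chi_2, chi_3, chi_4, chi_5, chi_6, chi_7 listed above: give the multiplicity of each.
Multiplicities: chi_1: 3, chi_2: 3, chi_3: 2, chi_4: 1, chi_5: 1, chi_6: 0, chi_7: 0.

Derivation: Use <chi_rho, chi> = (1/|G|) sum_C |C| * chi_rho(C) * conj(chi(C)) with |G| = 16 for each irreducible chi in the table:
  <chi_rho, chi_1> = (1/16)[1*(11)*conj(1) + 1*(7)*conj(1) + 2*(sqrt(2) + 3)*conj(1) + 2*(9)*conj(1) + 2*(3 - sqrt(2))*conj(1) + 4*(1)*conj(1) + 4*(-1)*conj(1)]
      = (1/16)[(11) + (7) + (2*sqrt(2) + 6) + (18) + (6 - 2*sqrt(2)) + (4) + (-4)] = 48/16 = 3
  <chi_rho, chi_2> = (1/16)[1*(11)*conj(1) + 1*(7)*conj(1) + 2*(sqrt(2) + 3)*conj(1) + 2*(9)*conj(1) + 2*(3 - sqrt(2))*conj(1) + 4*(1)*conj(-1) + 4*(-1)*conj(-1)]
      = (1/16)[(11) + (7) + (2*sqrt(2) + 6) + (18) + (6 - 2*sqrt(2)) + (-4) + (4)] = 48/16 = 3
  <chi_rho, chi_3> = (1/16)[1*(11)*conj(1) + 1*(7)*conj(1) + 2*(sqrt(2) + 3)*conj(-1) + 2*(9)*conj(1) + 2*(3 - sqrt(2))*conj(-1) + 4*(1)*conj(1) + 4*(-1)*conj(-1)]
      = (1/16)[(11) + (7) + (-6 - 2*sqrt(2)) + (18) + (-6 + 2*sqrt(2)) + (4) + (4)] = 32/16 = 2
  <chi_rho, chi_4> = (1/16)[1*(11)*conj(1) + 1*(7)*conj(1) + 2*(sqrt(2) + 3)*conj(-1) + 2*(9)*conj(1) + 2*(3 - sqrt(2))*conj(-1) + 4*(1)*conj(-1) + 4*(-1)*conj(1)]
      = (1/16)[(11) + (7) + (-6 - 2*sqrt(2)) + (18) + (-6 + 2*sqrt(2)) + (-4) + (-4)] = 16/16 = 1
  <chi_rho, chi_5> = (1/16)[1*(11)*conj(2) + 1*(7)*conj(-2) + 2*(sqrt(2) + 3)*conj(sqrt(2)) + 2*(9)*conj(0) + 2*(3 - sqrt(2))*conj(-sqrt(2)) + 4*(1)*conj(0) + 4*(-1)*conj(0)]
      = (1/16)[(22) + (-14) + (4 + 6*sqrt(2)) + (0) + (4 - 6*sqrt(2)) + (0) + (0)] = 16/16 = 1
  <chi_rho, chi_6> = (1/16)[1*(11)*conj(2) + 1*(7)*conj(2) + 2*(sqrt(2) + 3)*conj(0) + 2*(9)*conj(-2) + 2*(3 - sqrt(2))*conj(0) + 4*(1)*conj(0) + 4*(-1)*conj(0)]
      = (1/16)[(22) + (14) + (0) + (-36) + (0) + (0) + (0)] = 0/16 = 0
  <chi_rho, chi_7> = (1/16)[1*(11)*conj(2) + 1*(7)*conj(-2) + 2*(sqrt(2) + 3)*conj(-sqrt(2)) + 2*(9)*conj(0) + 2*(3 - sqrt(2))*conj(sqrt(2)) + 4*(1)*conj(0) + 4*(-1)*conj(0)]
      = (1/16)[(22) + (-14) + (-6*sqrt(2) - 4) + (0) + (-4 + 6*sqrt(2)) + (0) + (0)] = 0/16 = 0
Dimension check: dim(rho) = sum (mult * dim) = 3*1 + 3*1 + 2*1 + 1*1 + 1*2 + 0*2 + 0*2 = 11 = chi_rho(e) = 11.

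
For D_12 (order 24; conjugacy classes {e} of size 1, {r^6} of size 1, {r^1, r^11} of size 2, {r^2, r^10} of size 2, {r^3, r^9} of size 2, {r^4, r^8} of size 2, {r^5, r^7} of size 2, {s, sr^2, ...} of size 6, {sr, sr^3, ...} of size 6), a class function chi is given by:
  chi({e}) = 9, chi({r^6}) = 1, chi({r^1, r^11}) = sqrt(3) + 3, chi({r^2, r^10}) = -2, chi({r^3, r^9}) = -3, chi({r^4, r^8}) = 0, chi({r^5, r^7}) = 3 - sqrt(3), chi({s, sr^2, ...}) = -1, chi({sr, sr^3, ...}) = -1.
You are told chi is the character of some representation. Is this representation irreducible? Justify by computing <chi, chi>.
Not irreducible (reducible): <chi, chi> = 7 > 1.

Details: <chi, chi> = (1/|G|) sum_C |C| * |chi(C)|^2 = (1/24)[1*|9|^2 + 1*|1|^2 + 2*|sqrt(3) + 3|^2 + 2*|-2|^2 + 2*|-3|^2 + 2*|0|^2 + 2*|3 - sqrt(3)|^2 + 6*|-1|^2 + 6*|-1|^2]
  = (1/24)[(81) + (1) + (12*sqrt(3) + 24) + (8) + (18) + (0) + (24 - 12*sqrt(3)) + (6) + (6)] = 168/24 = 7.
A character is irreducible iff <chi, chi> = 1, so this representation is reducible.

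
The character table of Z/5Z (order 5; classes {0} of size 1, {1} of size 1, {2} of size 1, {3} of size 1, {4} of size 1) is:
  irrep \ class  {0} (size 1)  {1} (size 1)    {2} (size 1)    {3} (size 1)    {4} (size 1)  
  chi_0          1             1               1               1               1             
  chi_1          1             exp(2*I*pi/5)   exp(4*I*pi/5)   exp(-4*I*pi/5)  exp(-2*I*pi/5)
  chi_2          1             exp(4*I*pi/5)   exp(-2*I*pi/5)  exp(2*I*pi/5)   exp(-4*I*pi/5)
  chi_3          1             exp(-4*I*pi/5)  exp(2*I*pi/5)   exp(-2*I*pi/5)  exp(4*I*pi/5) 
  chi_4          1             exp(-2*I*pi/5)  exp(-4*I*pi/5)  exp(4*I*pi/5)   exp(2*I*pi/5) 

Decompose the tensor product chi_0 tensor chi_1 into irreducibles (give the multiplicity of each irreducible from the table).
chi_0 tensor chi_1 = chi_1 (all other irreducibles have multiplicity 0).

Justification: The character of a tensor product is the pointwise product (chi_0 * chi_1)(C) = chi_0(C) * chi_1(C):
  {0}: (1)*(1), {1}: (1)*(exp(2*I*pi/5)), {2}: (1)*(exp(4*I*pi/5)), {3}: (1)*(exp(-4*I*pi/5)), {4}: (1)*(exp(-2*I*pi/5))
so (chi_0 * chi_1) takes values
  {0} -> 1, {1} -> exp(2*I*pi/5), {2} -> exp(4*I*pi/5), {3} -> exp(-4*I*pi/5), {4} -> exp(-2*I*pi/5).
Now take the inner product of this character with each irreducible chi from the table, <chi_0*chi_1, chi> = (1/5) sum_C |C| (chi_0*chi_1)(C) conj(chi(C)):
  <chi_0*chi_1, chi_0> = (1/5)[1*(1)*conj(1) + 1*(exp(2*I*pi/5))*conj(1) + 1*(exp(4*I*pi/5))*conj(1) + 1*(exp(-4*I*pi/5))*conj(1) + 1*(exp(-2*I*pi/5))*conj(1)]
      = (1/5)[(1) + (exp(2*I*pi/5)) + (exp(4*I*pi/5)) + (exp(-4*I*pi/5)) + (exp(-2*I*pi/5))] = 0/5 = 0
  <chi_0*chi_1, chi_1> = (1/5)[1*(1)*conj(1) + 1*(exp(2*I*pi/5))*conj(exp(2*I*pi/5)) + 1*(exp(4*I*pi/5))*conj(exp(4*I*pi/5)) + 1*(exp(-4*I*pi/5))*conj(exp(-4*I*pi/5)) + 1*(exp(-2*I*pi/5))*conj(exp(-2*I*pi/5))]
      = (1/5)[(1) + (1) + (1) + (1) + (1)] = 5/5 = 1
  <chi_0*chi_1, chi_2> = (1/5)[1*(1)*conj(1) + 1*(exp(2*I*pi/5))*conj(exp(4*I*pi/5)) + 1*(exp(4*I*pi/5))*conj(exp(-2*I*pi/5)) + 1*(exp(-4*I*pi/5))*conj(exp(2*I*pi/5)) + 1*(exp(-2*I*pi/5))*conj(exp(-4*I*pi/5))]
      = (1/5)[(1) + (exp(-2*I*pi/5)) + (exp(-4*I*pi/5)) + (exp(4*I*pi/5)) + (exp(2*I*pi/5))] = 0/5 = 0
  <chi_0*chi_1, chi_3> = (1/5)[1*(1)*conj(1) + 1*(exp(2*I*pi/5))*conj(exp(-4*I*pi/5)) + 1*(exp(4*I*pi/5))*conj(exp(2*I*pi/5)) + 1*(exp(-4*I*pi/5))*conj(exp(-2*I*pi/5)) + 1*(exp(-2*I*pi/5))*conj(exp(4*I*pi/5))]
      = (1/5)[(1) + (exp(-4*I*pi/5)) + (exp(2*I*pi/5)) + (exp(-2*I*pi/5)) + (exp(4*I*pi/5))] = 0/5 = 0
  <chi_0*chi_1, chi_4> = (1/5)[1*(1)*conj(1) + 1*(exp(2*I*pi/5))*conj(exp(-2*I*pi/5)) + 1*(exp(4*I*pi/5))*conj(exp(-4*I*pi/5)) + 1*(exp(-4*I*pi/5))*conj(exp(4*I*pi/5)) + 1*(exp(-2*I*pi/5))*conj(exp(2*I*pi/5))]
      = (1/5)[(1) + (exp(4*I*pi/5)) + (exp(-2*I*pi/5)) + (exp(2*I*pi/5)) + (exp(-4*I*pi/5))] = 0/5 = 0
(Exp terms are combined using exp(i*s)*conj(exp(i*t)) = exp(i*(s-t)), and sums of them are collapsed using the identity that for every m > 1 the m distinct m-th roots of unity sum to 0, e.g. 1 + exp(2*I*pi/3) + exp(-2*I*pi/3) = 0.)
Hence the multiplicities are chi_1: 1. Dimension check: dim(chi_0)*dim(chi_1) = 1*1 = 1 and sum (mult * dim) = 1*1 = 1.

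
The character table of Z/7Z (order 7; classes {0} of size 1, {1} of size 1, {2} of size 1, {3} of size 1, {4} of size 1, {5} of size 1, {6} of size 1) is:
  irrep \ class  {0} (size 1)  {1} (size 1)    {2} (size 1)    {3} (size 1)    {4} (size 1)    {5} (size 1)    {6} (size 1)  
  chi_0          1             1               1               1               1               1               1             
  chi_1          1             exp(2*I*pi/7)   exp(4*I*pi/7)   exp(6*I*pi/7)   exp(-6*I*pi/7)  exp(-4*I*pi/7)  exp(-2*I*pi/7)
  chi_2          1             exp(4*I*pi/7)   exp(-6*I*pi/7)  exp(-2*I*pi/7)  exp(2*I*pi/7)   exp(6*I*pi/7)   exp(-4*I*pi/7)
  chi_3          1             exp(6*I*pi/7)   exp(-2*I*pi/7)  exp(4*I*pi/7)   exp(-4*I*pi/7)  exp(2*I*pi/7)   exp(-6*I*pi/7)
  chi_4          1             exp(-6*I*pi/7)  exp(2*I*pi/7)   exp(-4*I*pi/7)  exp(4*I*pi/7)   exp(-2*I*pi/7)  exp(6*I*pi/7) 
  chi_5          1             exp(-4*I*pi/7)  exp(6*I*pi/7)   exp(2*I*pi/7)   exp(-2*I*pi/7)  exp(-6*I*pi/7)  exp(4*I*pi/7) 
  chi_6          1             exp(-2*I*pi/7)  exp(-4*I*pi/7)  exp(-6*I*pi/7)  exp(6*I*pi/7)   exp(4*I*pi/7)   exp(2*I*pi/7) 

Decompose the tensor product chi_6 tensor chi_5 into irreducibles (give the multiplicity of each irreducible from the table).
chi_6 tensor chi_5 = chi_4 (all other irreducibles have multiplicity 0).

Argument: The character of a tensor product is the pointwise product (chi_6 * chi_5)(C) = chi_6(C) * chi_5(C):
  {0}: (1)*(1), {1}: (exp(-2*I*pi/7))*(exp(-4*I*pi/7)), {2}: (exp(-4*I*pi/7))*(exp(6*I*pi/7)), {3}: (exp(-6*I*pi/7))*(exp(2*I*pi/7)), {4}: (exp(6*I*pi/7))*(exp(-2*I*pi/7)), {5}: (exp(4*I*pi/7))*(exp(-6*I*pi/7)), {6}: (exp(2*I*pi/7))*(exp(4*I*pi/7))
so (chi_6 * chi_5) takes values
  {0} -> 1, {1} -> exp(-6*I*pi/7), {2} -> exp(2*I*pi/7), {3} -> exp(-4*I*pi/7), {4} -> exp(4*I*pi/7), {5} -> exp(-2*I*pi/7), {6} -> exp(6*I*pi/7).
Now take the inner product of this character with each irreducible chi from the table, <chi_6*chi_5, chi> = (1/7) sum_C |C| (chi_6*chi_5)(C) conj(chi(C)):
  <chi_6*chi_5, chi_0> = (1/7)[1*(1)*conj(1) + 1*(exp(-6*I*pi/7))*conj(1) + 1*(exp(2*I*pi/7))*conj(1) + 1*(exp(-4*I*pi/7))*conj(1) + 1*(exp(4*I*pi/7))*conj(1) + 1*(exp(-2*I*pi/7))*conj(1) + 1*(exp(6*I*pi/7))*conj(1)]
      = (1/7)[(1) + (exp(-6*I*pi/7)) + (exp(2*I*pi/7)) + (exp(-4*I*pi/7)) + (exp(4*I*pi/7)) + (exp(-2*I*pi/7)) + (exp(6*I*pi/7))] = 0/7 = 0
  <chi_6*chi_5, chi_1> = (1/7)[1*(1)*conj(1) + 1*(exp(-6*I*pi/7))*conj(exp(2*I*pi/7)) + 1*(exp(2*I*pi/7))*conj(exp(4*I*pi/7)) + 1*(exp(-4*I*pi/7))*conj(exp(6*I*pi/7)) + 1*(exp(4*I*pi/7))*conj(exp(-6*I*pi/7)) + 1*(exp(-2*I*pi/7))*conj(exp(-4*I*pi/7)) + 1*(exp(6*I*pi/7))*conj(exp(-2*I*pi/7))]
      = (1/7)[(1) + (exp(6*I*pi/7)) + (exp(-2*I*pi/7)) + (exp(4*I*pi/7)) + (exp(-4*I*pi/7)) + (exp(2*I*pi/7)) + (exp(-6*I*pi/7))] = 0/7 = 0
  <chi_6*chi_5, chi_2> = (1/7)[1*(1)*conj(1) + 1*(exp(-6*I*pi/7))*conj(exp(4*I*pi/7)) + 1*(exp(2*I*pi/7))*conj(exp(-6*I*pi/7)) + 1*(exp(-4*I*pi/7))*conj(exp(-2*I*pi/7)) + 1*(exp(4*I*pi/7))*conj(exp(2*I*pi/7)) + 1*(exp(-2*I*pi/7))*conj(exp(6*I*pi/7)) + 1*(exp(6*I*pi/7))*conj(exp(-4*I*pi/7))]
      = (1/7)[(1) + (exp(4*I*pi/7)) + (exp(-6*I*pi/7)) + (exp(-2*I*pi/7)) + (exp(2*I*pi/7)) + (exp(6*I*pi/7)) + (exp(-4*I*pi/7))] = 0/7 = 0
  <chi_6*chi_5, chi_3> = (1/7)[1*(1)*conj(1) + 1*(exp(-6*I*pi/7))*conj(exp(6*I*pi/7)) + 1*(exp(2*I*pi/7))*conj(exp(-2*I*pi/7)) + 1*(exp(-4*I*pi/7))*conj(exp(4*I*pi/7)) + 1*(exp(4*I*pi/7))*conj(exp(-4*I*pi/7)) + 1*(exp(-2*I*pi/7))*conj(exp(2*I*pi/7)) + 1*(exp(6*I*pi/7))*conj(exp(-6*I*pi/7))]
      = (1/7)[(1) + (exp(2*I*pi/7)) + (exp(4*I*pi/7)) + (exp(6*I*pi/7)) + (exp(-6*I*pi/7)) + (exp(-4*I*pi/7)) + (exp(-2*I*pi/7))] = 0/7 = 0
  <chi_6*chi_5, chi_4> = (1/7)[1*(1)*conj(1) + 1*(exp(-6*I*pi/7))*conj(exp(-6*I*pi/7)) + 1*(exp(2*I*pi/7))*conj(exp(2*I*pi/7)) + 1*(exp(-4*I*pi/7))*conj(exp(-4*I*pi/7)) + 1*(exp(4*I*pi/7))*conj(exp(4*I*pi/7)) + 1*(exp(-2*I*pi/7))*conj(exp(-2*I*pi/7)) + 1*(exp(6*I*pi/7))*conj(exp(6*I*pi/7))]
      = (1/7)[(1) + (1) + (1) + (1) + (1) + (1) + (1)] = 7/7 = 1
  <chi_6*chi_5, chi_5> = (1/7)[1*(1)*conj(1) + 1*(exp(-6*I*pi/7))*conj(exp(-4*I*pi/7)) + 1*(exp(2*I*pi/7))*conj(exp(6*I*pi/7)) + 1*(exp(-4*I*pi/7))*conj(exp(2*I*pi/7)) + 1*(exp(4*I*pi/7))*conj(exp(-2*I*pi/7)) + 1*(exp(-2*I*pi/7))*conj(exp(-6*I*pi/7)) + 1*(exp(6*I*pi/7))*conj(exp(4*I*pi/7))]
      = (1/7)[(1) + (exp(-2*I*pi/7)) + (exp(-4*I*pi/7)) + (exp(-6*I*pi/7)) + (exp(6*I*pi/7)) + (exp(4*I*pi/7)) + (exp(2*I*pi/7))] = 0/7 = 0
  <chi_6*chi_5, chi_6> = (1/7)[1*(1)*conj(1) + 1*(exp(-6*I*pi/7))*conj(exp(-2*I*pi/7)) + 1*(exp(2*I*pi/7))*conj(exp(-4*I*pi/7)) + 1*(exp(-4*I*pi/7))*conj(exp(-6*I*pi/7)) + 1*(exp(4*I*pi/7))*conj(exp(6*I*pi/7)) + 1*(exp(-2*I*pi/7))*conj(exp(4*I*pi/7)) + 1*(exp(6*I*pi/7))*conj(exp(2*I*pi/7))]
      = (1/7)[(1) + (exp(-4*I*pi/7)) + (exp(6*I*pi/7)) + (exp(2*I*pi/7)) + (exp(-2*I*pi/7)) + (exp(-6*I*pi/7)) + (exp(4*I*pi/7))] = 0/7 = 0
(Exp terms are combined using exp(i*s)*conj(exp(i*t)) = exp(i*(s-t)), and sums of them are collapsed using the identity that for every m > 1 the m distinct m-th roots of unity sum to 0, e.g. 1 + exp(2*I*pi/3) + exp(-2*I*pi/3) = 0.)
Hence the multiplicities are chi_4: 1. Dimension check: dim(chi_6)*dim(chi_5) = 1*1 = 1 and sum (mult * dim) = 1*1 = 1.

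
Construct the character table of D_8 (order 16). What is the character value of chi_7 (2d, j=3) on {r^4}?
Conjugacy classes: {e} of size 1, {r^4} of size 1, {r^1, r^7} of size 2, {r^2, r^6} of size 2, {r^3, r^5} of size 2, {s, sr^2, ...} of size 4, {sr, sr^3, ...} of size 4.
Character table:
  irrep \ class              {e} (size 1)  {r^4} (size 1)  {r^1, r^7} (size 2)  {r^2, r^6} (size 2)  {r^3, r^5} (size 2)  {s, sr^2, ...} (size 4)  {sr, sr^3, ...} (size 4)
  chi_1 (triv)               1             1               1                    1                    1                    1                        1                       
  chi_2 (sign: r->1, s->-1)  1             1               1                    1                    1                    -1                       -1                      
  chi_3 (r->-1, s->1)        1             1               -1                   1                    -1                   1                        -1                      
  chi_4 (r->-1, s->-1)       1             1               -1                   1                    -1                   -1                       1                       
  chi_5 (2d, j=1)            2             -2              sqrt(2)              0                    -sqrt(2)             0                        0                       
  chi_6 (2d, j=2)            2             2               0                    -2                   0                    0                        0                       
  chi_7 (2d, j=3)            2             -2              -sqrt(2)             0                    sqrt(2)              0                        0                       

Spot check: chi_7 (2d, j=3) on {r^4} = -2.

Derivation: D_8 has order 2*8 = 16 with 7 conjugacy classes, hence 7 irreducibles. Sum of squared dims 1 + 1 + 1 + 1 + 4 + 4 + 4 = 16 = |G|. Linear characters come from the abelianisation; the 2-dimensional irreps have character r^k -> 2*cos(2*pi*j*k/8), reflections -> 0.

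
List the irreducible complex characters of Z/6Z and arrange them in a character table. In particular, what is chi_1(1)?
Character table of Z/6Z (irreps indexed chi_0,...,chi_5 with chi_k(m) = zeta_6^(k*m), zeta_6 = exp(2*pi*i/6)):
  irrep \ class  {0} (size 1)  {1} (size 1)    {2} (size 1)    {3} (size 1)  {4} (size 1)    {5} (size 1)  
  chi_0          1             1               1               1             1               1             
  chi_1          1             exp(I*pi/3)     exp(2*I*pi/3)   -1            exp(-2*I*pi/3)  exp(-I*pi/3)  
  chi_2          1             exp(2*I*pi/3)   exp(-2*I*pi/3)  1             exp(2*I*pi/3)   exp(-2*I*pi/3)
  chi_3          1             -1              1               -1            1               -1            
  chi_4          1             exp(-2*I*pi/3)  exp(2*I*pi/3)   1             exp(-2*I*pi/3)  exp(2*I*pi/3) 
  chi_5          1             exp(-I*pi/3)    exp(-2*I*pi/3)  -1            exp(2*I*pi/3)   exp(I*pi/3)   

Spot check: chi_1(1) = zeta_6^(1*1) = zeta_6^1 = exp(I*pi/3).

Why: Z/6Z is abelian, so all 6 irreducible complex representations are 1-dimensional. They are given by chi_k(m) = zeta_6^(k*m) for k = 0,...,5. Row orthogonality: sum_m chi_k(m) conj(chi_l(m)) = 6 * [k = l].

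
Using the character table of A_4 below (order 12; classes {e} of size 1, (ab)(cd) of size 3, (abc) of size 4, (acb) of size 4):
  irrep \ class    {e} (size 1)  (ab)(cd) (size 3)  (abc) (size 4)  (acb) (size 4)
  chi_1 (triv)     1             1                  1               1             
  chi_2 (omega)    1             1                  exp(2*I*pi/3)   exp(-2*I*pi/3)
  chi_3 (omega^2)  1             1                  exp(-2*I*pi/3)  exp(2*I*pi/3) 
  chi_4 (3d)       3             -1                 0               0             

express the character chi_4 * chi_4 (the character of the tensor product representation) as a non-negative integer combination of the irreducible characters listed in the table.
chi_4 tensor chi_4 = chi_1 + chi_2 + chi_3 + 2*chi_4 (all other irreducibles have multiplicity 0).

Why: The character of a tensor product is the pointwise product (chi_4 * chi_4)(C) = chi_4(C) * chi_4(C):
  {e}: (3)*(3), (ab)(cd): (-1)*(-1), (abc): (0)*(0), (acb): (0)*(0)
so (chi_4 * chi_4) takes values
  {e} -> 9, (ab)(cd) -> 1, (abc) -> 0, (acb) -> 0.
Now take the inner product of this character with each irreducible chi from the table, <chi_4*chi_4, chi> = (1/12) sum_C |C| (chi_4*chi_4)(C) conj(chi(C)):
  <chi_4*chi_4, chi_1> = (1/12)[1*(9)*conj(1) + 3*(1)*conj(1) + 4*(0)*conj(1) + 4*(0)*conj(1)]
      = (1/12)[(9) + (3) + (0) + (0)] = 12/12 = 1
  <chi_4*chi_4, chi_2> = (1/12)[1*(9)*conj(1) + 3*(1)*conj(1) + 4*(0)*conj(exp(2*I*pi/3)) + 4*(0)*conj(exp(-2*I*pi/3))]
      = (1/12)[(9) + (3) + (0) + (0)] = 12/12 = 1
  <chi_4*chi_4, chi_3> = (1/12)[1*(9)*conj(1) + 3*(1)*conj(1) + 4*(0)*conj(exp(-2*I*pi/3)) + 4*(0)*conj(exp(2*I*pi/3))]
      = (1/12)[(9) + (3) + (0) + (0)] = 12/12 = 1
  <chi_4*chi_4, chi_4> = (1/12)[1*(9)*conj(3) + 3*(1)*conj(-1) + 4*(0)*conj(0) + 4*(0)*conj(0)]
      = (1/12)[(27) + (-3) + (0) + (0)] = 24/12 = 2
(Exp terms are combined using exp(i*s)*conj(exp(i*t)) = exp(i*(s-t)), and sums of them are collapsed using the identity that for every m > 1 the m distinct m-th roots of unity sum to 0, e.g. 1 + exp(2*I*pi/3) + exp(-2*I*pi/3) = 0.)
Hence the multiplicities are chi_1: 1, chi_2: 1, chi_3: 1, chi_4: 2. Dimension check: dim(chi_4)*dim(chi_4) = 3*3 = 9 and sum (mult * dim) = 1*1 + 1*1 + 1*1 + 2*3 = 9.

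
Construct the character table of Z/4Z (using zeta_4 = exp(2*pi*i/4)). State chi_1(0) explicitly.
Character table of Z/4Z (irreps indexed chi_0,...,chi_3 with chi_k(m) = zeta_4^(k*m), zeta_4 = exp(2*pi*i/4)):
  irrep \ class  {0} (size 1)  {1} (size 1)  {2} (size 1)  {3} (size 1)
  chi_0          1             1             1             1           
  chi_1          1             I             -1            -I          
  chi_2          1             -1            1             -1          
  chi_3          1             -I            -1            I           

Spot check: chi_1(0) = zeta_4^(1*0) = zeta_4^0 = 1.

Derivation: Z/4Z is abelian, so all 4 irreducible complex representations are 1-dimensional. They are given by chi_k(m) = zeta_4^(k*m) for k = 0,...,3. Row orthogonality: sum_m chi_k(m) conj(chi_l(m)) = 4 * [k = l].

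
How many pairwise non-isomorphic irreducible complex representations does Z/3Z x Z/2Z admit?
6

Argument: The number of irreducible complex representations of a finite group equals its number of conjugacy classes. Z/3Z x Z/2Z is abelian of order 6, so every element is its own conjugacy class: 6 classes, so Z/3Z x Z/2Z (order 6) has exactly 6 irreducible complex representations.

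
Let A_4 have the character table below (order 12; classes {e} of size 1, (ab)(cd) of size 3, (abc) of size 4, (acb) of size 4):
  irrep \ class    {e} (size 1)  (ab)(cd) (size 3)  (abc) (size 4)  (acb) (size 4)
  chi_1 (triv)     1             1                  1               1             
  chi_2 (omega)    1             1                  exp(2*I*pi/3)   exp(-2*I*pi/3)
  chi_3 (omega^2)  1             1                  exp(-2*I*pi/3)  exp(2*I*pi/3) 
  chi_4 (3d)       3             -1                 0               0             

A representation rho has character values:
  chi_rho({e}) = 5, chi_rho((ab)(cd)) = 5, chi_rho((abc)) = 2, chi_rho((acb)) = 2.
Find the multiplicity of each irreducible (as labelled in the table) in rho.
Multiplicities: chi_1: 3, chi_2: 1, chi_3: 1, chi_4: 0.

Argument: Use <chi_rho, chi> = (1/|G|) sum_C |C| * chi_rho(C) * conj(chi(C)) with |G| = 12 for each irreducible chi in the table:
  <chi_rho, chi_1> = (1/12)[1*(5)*conj(1) + 3*(5)*conj(1) + 4*(2)*conj(1) + 4*(2)*conj(1)]
      = (1/12)[(5) + (15) + (8) + (8)] = 36/12 = 3
  <chi_rho, chi_2> = (1/12)[1*(5)*conj(1) + 3*(5)*conj(1) + 4*(2)*conj(exp(2*I*pi/3)) + 4*(2)*conj(exp(-2*I*pi/3))]
      = (1/12)[(5) + (15) + (4 + 12*exp(-2*I*pi/3) + 4*exp(2*I*pi/3)) + (4 + 4*exp(-2*I*pi/3) + 12*exp(2*I*pi/3))] = 12/12 = 1
  <chi_rho, chi_3> = (1/12)[1*(5)*conj(1) + 3*(5)*conj(1) + 4*(2)*conj(exp(-2*I*pi/3)) + 4*(2)*conj(exp(2*I*pi/3))]
      = (1/12)[(5) + (15) + (4 + 4*exp(-2*I*pi/3) + 12*exp(2*I*pi/3)) + (4 + 12*exp(-2*I*pi/3) + 4*exp(2*I*pi/3))] = 12/12 = 1
  <chi_rho, chi_4> = (1/12)[1*(5)*conj(3) + 3*(5)*conj(-1) + 4*(2)*conj(0) + 4*(2)*conj(0)]
      = (1/12)[(15) + (-15) + (0) + (0)] = 0/12 = 0
(Exp terms are combined using exp(i*s)*conj(exp(i*t)) = exp(i*(s-t)), and sums of them are collapsed using the identity that for every m > 1 the m distinct m-th roots of unity sum to 0, e.g. 1 + exp(2*I*pi/3) + exp(-2*I*pi/3) = 0.)
Dimension check: dim(rho) = sum (mult * dim) = 3*1 + 1*1 + 1*1 + 0*3 = 5 = chi_rho(e) = 5.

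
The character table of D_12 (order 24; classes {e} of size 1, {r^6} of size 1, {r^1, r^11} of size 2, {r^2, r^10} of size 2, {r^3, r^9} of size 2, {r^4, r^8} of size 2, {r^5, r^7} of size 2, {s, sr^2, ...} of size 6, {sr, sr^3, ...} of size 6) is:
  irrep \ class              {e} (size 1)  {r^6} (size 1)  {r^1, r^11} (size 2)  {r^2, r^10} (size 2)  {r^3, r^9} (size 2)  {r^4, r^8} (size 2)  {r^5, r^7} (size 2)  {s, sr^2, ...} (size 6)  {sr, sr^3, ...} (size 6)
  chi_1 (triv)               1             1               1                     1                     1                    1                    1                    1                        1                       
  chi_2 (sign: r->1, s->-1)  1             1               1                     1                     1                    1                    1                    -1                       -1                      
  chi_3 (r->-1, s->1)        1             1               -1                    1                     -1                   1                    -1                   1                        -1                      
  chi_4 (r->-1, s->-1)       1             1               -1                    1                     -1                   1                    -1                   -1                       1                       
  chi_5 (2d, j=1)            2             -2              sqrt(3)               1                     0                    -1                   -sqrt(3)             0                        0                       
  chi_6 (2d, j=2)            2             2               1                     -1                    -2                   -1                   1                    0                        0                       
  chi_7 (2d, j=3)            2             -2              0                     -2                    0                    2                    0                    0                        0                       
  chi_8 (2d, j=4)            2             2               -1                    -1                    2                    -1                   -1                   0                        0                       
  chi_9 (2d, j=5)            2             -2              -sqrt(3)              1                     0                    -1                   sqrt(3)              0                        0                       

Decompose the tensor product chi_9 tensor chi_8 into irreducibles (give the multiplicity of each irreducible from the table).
chi_9 tensor chi_8 = chi_5 + chi_7 (all other irreducibles have multiplicity 0).

Why: The character of a tensor product is the pointwise product (chi_9 * chi_8)(C) = chi_9(C) * chi_8(C):
  {e}: (2)*(2), {r^6}: (-2)*(2), {r^1, r^11}: (-sqrt(3))*(-1), {r^2, r^10}: (1)*(-1), {r^3, r^9}: (0)*(2), {r^4, r^8}: (-1)*(-1), {r^5, r^7}: (sqrt(3))*(-1), {s, sr^2, ...}: (0)*(0), {sr, sr^3, ...}: (0)*(0)
so (chi_9 * chi_8) takes values
  {e} -> 4, {r^6} -> -4, {r^1, r^11} -> sqrt(3), {r^2, r^10} -> -1, {r^3, r^9} -> 0, {r^4, r^8} -> 1, {r^5, r^7} -> -sqrt(3), {s, sr^2, ...} -> 0, {sr, sr^3, ...} -> 0.
Now take the inner product of this character with each irreducible chi from the table, <chi_9*chi_8, chi> = (1/24) sum_C |C| (chi_9*chi_8)(C) conj(chi(C)):
  <chi_9*chi_8, chi_1> = (1/24)[1*(4)*conj(1) + 1*(-4)*conj(1) + 2*(sqrt(3))*conj(1) + 2*(-1)*conj(1) + 2*(0)*conj(1) + 2*(1)*conj(1) + 2*(-sqrt(3))*conj(1) + 6*(0)*conj(1) + 6*(0)*conj(1)]
      = (1/24)[(4) + (-4) + (2*sqrt(3)) + (-2) + (0) + (2) + (-2*sqrt(3)) + (0) + (0)] = 0/24 = 0
  <chi_9*chi_8, chi_2> = (1/24)[1*(4)*conj(1) + 1*(-4)*conj(1) + 2*(sqrt(3))*conj(1) + 2*(-1)*conj(1) + 2*(0)*conj(1) + 2*(1)*conj(1) + 2*(-sqrt(3))*conj(1) + 6*(0)*conj(-1) + 6*(0)*conj(-1)]
      = (1/24)[(4) + (-4) + (2*sqrt(3)) + (-2) + (0) + (2) + (-2*sqrt(3)) + (0) + (0)] = 0/24 = 0
  <chi_9*chi_8, chi_3> = (1/24)[1*(4)*conj(1) + 1*(-4)*conj(1) + 2*(sqrt(3))*conj(-1) + 2*(-1)*conj(1) + 2*(0)*conj(-1) + 2*(1)*conj(1) + 2*(-sqrt(3))*conj(-1) + 6*(0)*conj(1) + 6*(0)*conj(-1)]
      = (1/24)[(4) + (-4) + (-2*sqrt(3)) + (-2) + (0) + (2) + (2*sqrt(3)) + (0) + (0)] = 0/24 = 0
  <chi_9*chi_8, chi_4> = (1/24)[1*(4)*conj(1) + 1*(-4)*conj(1) + 2*(sqrt(3))*conj(-1) + 2*(-1)*conj(1) + 2*(0)*conj(-1) + 2*(1)*conj(1) + 2*(-sqrt(3))*conj(-1) + 6*(0)*conj(-1) + 6*(0)*conj(1)]
      = (1/24)[(4) + (-4) + (-2*sqrt(3)) + (-2) + (0) + (2) + (2*sqrt(3)) + (0) + (0)] = 0/24 = 0
  <chi_9*chi_8, chi_5> = (1/24)[1*(4)*conj(2) + 1*(-4)*conj(-2) + 2*(sqrt(3))*conj(sqrt(3)) + 2*(-1)*conj(1) + 2*(0)*conj(0) + 2*(1)*conj(-1) + 2*(-sqrt(3))*conj(-sqrt(3)) + 6*(0)*conj(0) + 6*(0)*conj(0)]
      = (1/24)[(8) + (8) + (6) + (-2) + (0) + (-2) + (6) + (0) + (0)] = 24/24 = 1
  <chi_9*chi_8, chi_6> = (1/24)[1*(4)*conj(2) + 1*(-4)*conj(2) + 2*(sqrt(3))*conj(1) + 2*(-1)*conj(-1) + 2*(0)*conj(-2) + 2*(1)*conj(-1) + 2*(-sqrt(3))*conj(1) + 6*(0)*conj(0) + 6*(0)*conj(0)]
      = (1/24)[(8) + (-8) + (2*sqrt(3)) + (2) + (0) + (-2) + (-2*sqrt(3)) + (0) + (0)] = 0/24 = 0
  <chi_9*chi_8, chi_7> = (1/24)[1*(4)*conj(2) + 1*(-4)*conj(-2) + 2*(sqrt(3))*conj(0) + 2*(-1)*conj(-2) + 2*(0)*conj(0) + 2*(1)*conj(2) + 2*(-sqrt(3))*conj(0) + 6*(0)*conj(0) + 6*(0)*conj(0)]
      = (1/24)[(8) + (8) + (0) + (4) + (0) + (4) + (0) + (0) + (0)] = 24/24 = 1
  <chi_9*chi_8, chi_8> = (1/24)[1*(4)*conj(2) + 1*(-4)*conj(2) + 2*(sqrt(3))*conj(-1) + 2*(-1)*conj(-1) + 2*(0)*conj(2) + 2*(1)*conj(-1) + 2*(-sqrt(3))*conj(-1) + 6*(0)*conj(0) + 6*(0)*conj(0)]
      = (1/24)[(8) + (-8) + (-2*sqrt(3)) + (2) + (0) + (-2) + (2*sqrt(3)) + (0) + (0)] = 0/24 = 0
  <chi_9*chi_8, chi_9> = (1/24)[1*(4)*conj(2) + 1*(-4)*conj(-2) + 2*(sqrt(3))*conj(-sqrt(3)) + 2*(-1)*conj(1) + 2*(0)*conj(0) + 2*(1)*conj(-1) + 2*(-sqrt(3))*conj(sqrt(3)) + 6*(0)*conj(0) + 6*(0)*conj(0)]
      = (1/24)[(8) + (8) + (-6) + (-2) + (0) + (-2) + (-6) + (0) + (0)] = 0/24 = 0
Hence the multiplicities are chi_5: 1, chi_7: 1. Dimension check: dim(chi_9)*dim(chi_8) = 2*2 = 4 and sum (mult * dim) = 1*2 + 1*2 = 4.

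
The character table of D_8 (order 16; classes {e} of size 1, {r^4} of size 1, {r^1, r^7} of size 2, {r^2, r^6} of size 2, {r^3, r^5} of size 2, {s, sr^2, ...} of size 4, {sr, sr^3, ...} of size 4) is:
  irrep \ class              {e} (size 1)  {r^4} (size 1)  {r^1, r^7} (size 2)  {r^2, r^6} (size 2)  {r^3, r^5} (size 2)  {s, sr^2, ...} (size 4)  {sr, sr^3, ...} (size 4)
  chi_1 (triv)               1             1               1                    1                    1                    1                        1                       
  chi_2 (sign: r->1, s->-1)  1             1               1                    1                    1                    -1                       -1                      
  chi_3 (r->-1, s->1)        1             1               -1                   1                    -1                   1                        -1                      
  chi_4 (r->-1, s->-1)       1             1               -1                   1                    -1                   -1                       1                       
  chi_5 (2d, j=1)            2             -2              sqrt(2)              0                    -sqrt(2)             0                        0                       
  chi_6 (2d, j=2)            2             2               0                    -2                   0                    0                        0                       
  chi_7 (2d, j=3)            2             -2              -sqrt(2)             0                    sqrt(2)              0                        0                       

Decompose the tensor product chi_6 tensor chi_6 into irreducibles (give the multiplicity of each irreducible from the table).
chi_6 tensor chi_6 = chi_1 + chi_2 + chi_3 + chi_4 (all other irreducibles have multiplicity 0).

Working: The character of a tensor product is the pointwise product (chi_6 * chi_6)(C) = chi_6(C) * chi_6(C):
  {e}: (2)*(2), {r^4}: (2)*(2), {r^1, r^7}: (0)*(0), {r^2, r^6}: (-2)*(-2), {r^3, r^5}: (0)*(0), {s, sr^2, ...}: (0)*(0), {sr, sr^3, ...}: (0)*(0)
so (chi_6 * chi_6) takes values
  {e} -> 4, {r^4} -> 4, {r^1, r^7} -> 0, {r^2, r^6} -> 4, {r^3, r^5} -> 0, {s, sr^2, ...} -> 0, {sr, sr^3, ...} -> 0.
Now take the inner product of this character with each irreducible chi from the table, <chi_6*chi_6, chi> = (1/16) sum_C |C| (chi_6*chi_6)(C) conj(chi(C)):
  <chi_6*chi_6, chi_1> = (1/16)[1*(4)*conj(1) + 1*(4)*conj(1) + 2*(0)*conj(1) + 2*(4)*conj(1) + 2*(0)*conj(1) + 4*(0)*conj(1) + 4*(0)*conj(1)]
      = (1/16)[(4) + (4) + (0) + (8) + (0) + (0) + (0)] = 16/16 = 1
  <chi_6*chi_6, chi_2> = (1/16)[1*(4)*conj(1) + 1*(4)*conj(1) + 2*(0)*conj(1) + 2*(4)*conj(1) + 2*(0)*conj(1) + 4*(0)*conj(-1) + 4*(0)*conj(-1)]
      = (1/16)[(4) + (4) + (0) + (8) + (0) + (0) + (0)] = 16/16 = 1
  <chi_6*chi_6, chi_3> = (1/16)[1*(4)*conj(1) + 1*(4)*conj(1) + 2*(0)*conj(-1) + 2*(4)*conj(1) + 2*(0)*conj(-1) + 4*(0)*conj(1) + 4*(0)*conj(-1)]
      = (1/16)[(4) + (4) + (0) + (8) + (0) + (0) + (0)] = 16/16 = 1
  <chi_6*chi_6, chi_4> = (1/16)[1*(4)*conj(1) + 1*(4)*conj(1) + 2*(0)*conj(-1) + 2*(4)*conj(1) + 2*(0)*conj(-1) + 4*(0)*conj(-1) + 4*(0)*conj(1)]
      = (1/16)[(4) + (4) + (0) + (8) + (0) + (0) + (0)] = 16/16 = 1
  <chi_6*chi_6, chi_5> = (1/16)[1*(4)*conj(2) + 1*(4)*conj(-2) + 2*(0)*conj(sqrt(2)) + 2*(4)*conj(0) + 2*(0)*conj(-sqrt(2)) + 4*(0)*conj(0) + 4*(0)*conj(0)]
      = (1/16)[(8) + (-8) + (0) + (0) + (0) + (0) + (0)] = 0/16 = 0
  <chi_6*chi_6, chi_6> = (1/16)[1*(4)*conj(2) + 1*(4)*conj(2) + 2*(0)*conj(0) + 2*(4)*conj(-2) + 2*(0)*conj(0) + 4*(0)*conj(0) + 4*(0)*conj(0)]
      = (1/16)[(8) + (8) + (0) + (-16) + (0) + (0) + (0)] = 0/16 = 0
  <chi_6*chi_6, chi_7> = (1/16)[1*(4)*conj(2) + 1*(4)*conj(-2) + 2*(0)*conj(-sqrt(2)) + 2*(4)*conj(0) + 2*(0)*conj(sqrt(2)) + 4*(0)*conj(0) + 4*(0)*conj(0)]
      = (1/16)[(8) + (-8) + (0) + (0) + (0) + (0) + (0)] = 0/16 = 0
Hence the multiplicities are chi_1: 1, chi_2: 1, chi_3: 1, chi_4: 1. Dimension check: dim(chi_6)*dim(chi_6) = 2*2 = 4 and sum (mult * dim) = 1*1 + 1*1 + 1*1 + 1*1 = 4.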